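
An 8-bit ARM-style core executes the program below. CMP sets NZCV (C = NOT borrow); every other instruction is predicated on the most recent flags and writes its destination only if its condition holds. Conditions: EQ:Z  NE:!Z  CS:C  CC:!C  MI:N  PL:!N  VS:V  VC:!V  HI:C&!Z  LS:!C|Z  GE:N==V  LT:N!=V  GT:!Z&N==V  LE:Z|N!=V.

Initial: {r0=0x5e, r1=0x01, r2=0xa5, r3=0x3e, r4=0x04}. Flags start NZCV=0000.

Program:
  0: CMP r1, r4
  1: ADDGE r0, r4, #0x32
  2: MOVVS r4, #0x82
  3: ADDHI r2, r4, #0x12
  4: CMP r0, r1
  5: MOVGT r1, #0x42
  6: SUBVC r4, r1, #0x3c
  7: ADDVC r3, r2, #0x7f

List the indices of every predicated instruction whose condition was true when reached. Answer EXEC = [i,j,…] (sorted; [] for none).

[0] flags=1000 → (cmp)
[1] flags=1000 GE?F → skip
[2] flags=1000 VS?F → skip
[3] flags=1000 HI?F → skip
[4] flags=0010 → (cmp)
[5] flags=0010 GT?T → r1=0x42
[6] flags=0010 VC?T → r4=0x06
[7] flags=0010 VC?T → r3=0x24

EXEC = [5,6,7]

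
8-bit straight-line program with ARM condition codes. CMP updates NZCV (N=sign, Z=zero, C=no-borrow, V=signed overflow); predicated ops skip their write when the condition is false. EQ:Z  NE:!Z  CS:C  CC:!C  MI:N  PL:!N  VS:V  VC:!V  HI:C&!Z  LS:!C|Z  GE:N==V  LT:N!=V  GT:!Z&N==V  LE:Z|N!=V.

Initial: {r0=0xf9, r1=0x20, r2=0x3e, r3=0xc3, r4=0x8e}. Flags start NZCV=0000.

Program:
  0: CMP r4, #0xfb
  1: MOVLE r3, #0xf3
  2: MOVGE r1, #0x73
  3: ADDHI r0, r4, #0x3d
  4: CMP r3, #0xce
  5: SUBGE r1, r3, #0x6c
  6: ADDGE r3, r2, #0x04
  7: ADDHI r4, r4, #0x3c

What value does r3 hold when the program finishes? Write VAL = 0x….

VAL = 0x42

[0] flags=1000 → (cmp)
[1] flags=1000 LE?T → r3=0xf3
[2] flags=1000 GE?F → skip
[3] flags=1000 HI?F → skip
[4] flags=0010 → (cmp)
[5] flags=0010 GE?T → r1=0x87
[6] flags=0010 GE?T → r3=0x42
[7] flags=0010 HI?T → r4=0xca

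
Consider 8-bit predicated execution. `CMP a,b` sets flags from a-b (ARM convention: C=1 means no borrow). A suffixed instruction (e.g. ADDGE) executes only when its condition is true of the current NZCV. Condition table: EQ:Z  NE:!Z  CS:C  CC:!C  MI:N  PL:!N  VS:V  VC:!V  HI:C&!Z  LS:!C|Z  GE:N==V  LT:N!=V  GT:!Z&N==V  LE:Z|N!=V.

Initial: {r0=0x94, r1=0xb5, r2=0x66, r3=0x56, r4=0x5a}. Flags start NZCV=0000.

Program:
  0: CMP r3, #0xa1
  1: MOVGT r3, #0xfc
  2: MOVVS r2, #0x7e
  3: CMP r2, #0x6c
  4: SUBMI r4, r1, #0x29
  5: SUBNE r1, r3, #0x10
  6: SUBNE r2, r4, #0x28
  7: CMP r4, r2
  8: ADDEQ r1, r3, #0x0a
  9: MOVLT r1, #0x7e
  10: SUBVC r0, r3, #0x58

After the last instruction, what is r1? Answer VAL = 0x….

VAL = 0xec

0: ✓ CMP  NZCV=1001
1: ✓ MOVGT  r3←0xfc
2: ✓ MOVVS  r2←0x7e
3: ✓ CMP  NZCV=0010
4: · SUBMI
5: ✓ SUBNE  r1←0xec
6: ✓ SUBNE  r2←0x32
7: ✓ CMP  NZCV=0010
8: · ADDEQ
9: · MOVLT
10: ✓ SUBVC  r0←0xa4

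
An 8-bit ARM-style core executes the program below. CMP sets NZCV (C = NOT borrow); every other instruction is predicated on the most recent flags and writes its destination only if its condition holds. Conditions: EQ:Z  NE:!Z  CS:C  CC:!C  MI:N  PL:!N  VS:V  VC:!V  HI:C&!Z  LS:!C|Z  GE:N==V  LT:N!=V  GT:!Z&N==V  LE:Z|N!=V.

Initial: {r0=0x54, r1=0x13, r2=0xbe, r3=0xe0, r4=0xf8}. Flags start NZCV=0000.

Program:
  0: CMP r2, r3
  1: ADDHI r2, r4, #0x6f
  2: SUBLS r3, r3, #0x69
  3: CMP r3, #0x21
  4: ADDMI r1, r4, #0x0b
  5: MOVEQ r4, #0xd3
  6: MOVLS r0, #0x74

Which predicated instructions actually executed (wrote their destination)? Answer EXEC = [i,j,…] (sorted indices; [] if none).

EXEC = [2]

[0] flags=1000 → (cmp)
[1] flags=1000 HI?F → skip
[2] flags=1000 LS?T → r3=0x77
[3] flags=0010 → (cmp)
[4] flags=0010 MI?F → skip
[5] flags=0010 EQ?F → skip
[6] flags=0010 LS?F → skip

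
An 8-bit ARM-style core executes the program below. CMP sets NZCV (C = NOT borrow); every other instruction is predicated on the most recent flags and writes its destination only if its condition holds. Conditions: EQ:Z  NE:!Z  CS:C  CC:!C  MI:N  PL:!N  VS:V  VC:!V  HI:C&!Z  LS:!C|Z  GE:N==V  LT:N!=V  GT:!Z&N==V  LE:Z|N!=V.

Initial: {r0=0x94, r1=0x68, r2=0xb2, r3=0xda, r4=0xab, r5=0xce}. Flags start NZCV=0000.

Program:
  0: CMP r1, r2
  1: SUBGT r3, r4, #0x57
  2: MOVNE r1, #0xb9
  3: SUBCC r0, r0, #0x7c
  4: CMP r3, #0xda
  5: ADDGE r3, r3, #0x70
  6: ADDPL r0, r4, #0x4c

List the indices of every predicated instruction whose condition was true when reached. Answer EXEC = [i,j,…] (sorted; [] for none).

0: ✓ CMP  NZCV=1001
1: ✓ SUBGT  r3←0x54
2: ✓ MOVNE  r1←0xb9
3: ✓ SUBCC  r0←0x18
4: ✓ CMP  NZCV=0000
5: ✓ ADDGE  r3←0xc4
6: ✓ ADDPL  r0←0xf7

EXEC = [1,2,3,5,6]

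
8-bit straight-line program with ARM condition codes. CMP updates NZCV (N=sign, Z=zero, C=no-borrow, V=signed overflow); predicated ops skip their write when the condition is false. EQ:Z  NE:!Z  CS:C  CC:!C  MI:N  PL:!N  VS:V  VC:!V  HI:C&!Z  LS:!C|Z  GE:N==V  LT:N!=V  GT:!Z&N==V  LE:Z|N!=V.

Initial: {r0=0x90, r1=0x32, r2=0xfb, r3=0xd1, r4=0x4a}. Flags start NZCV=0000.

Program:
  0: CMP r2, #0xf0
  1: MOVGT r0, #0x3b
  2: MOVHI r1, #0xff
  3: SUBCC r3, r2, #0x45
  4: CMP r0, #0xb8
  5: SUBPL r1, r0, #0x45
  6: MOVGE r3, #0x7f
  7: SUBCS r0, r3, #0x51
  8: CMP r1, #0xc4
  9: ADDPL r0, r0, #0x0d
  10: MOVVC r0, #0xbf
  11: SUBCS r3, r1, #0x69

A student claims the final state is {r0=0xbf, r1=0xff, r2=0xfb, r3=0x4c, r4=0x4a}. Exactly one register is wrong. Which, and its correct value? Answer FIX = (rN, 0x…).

FIX = (r3, 0x96)

[0] flags=0010 → (cmp)
[1] flags=0010 GT?T → r0=0x3b
[2] flags=0010 HI?T → r1=0xff
[3] flags=0010 CC?F → skip
[4] flags=1001 → (cmp)
[5] flags=1001 PL?F → skip
[6] flags=1001 GE?T → r3=0x7f
[7] flags=1001 CS?F → skip
[8] flags=0010 → (cmp)
[9] flags=0010 PL?T → r0=0x48
[10] flags=0010 VC?T → r0=0xbf
[11] flags=0010 CS?T → r3=0x96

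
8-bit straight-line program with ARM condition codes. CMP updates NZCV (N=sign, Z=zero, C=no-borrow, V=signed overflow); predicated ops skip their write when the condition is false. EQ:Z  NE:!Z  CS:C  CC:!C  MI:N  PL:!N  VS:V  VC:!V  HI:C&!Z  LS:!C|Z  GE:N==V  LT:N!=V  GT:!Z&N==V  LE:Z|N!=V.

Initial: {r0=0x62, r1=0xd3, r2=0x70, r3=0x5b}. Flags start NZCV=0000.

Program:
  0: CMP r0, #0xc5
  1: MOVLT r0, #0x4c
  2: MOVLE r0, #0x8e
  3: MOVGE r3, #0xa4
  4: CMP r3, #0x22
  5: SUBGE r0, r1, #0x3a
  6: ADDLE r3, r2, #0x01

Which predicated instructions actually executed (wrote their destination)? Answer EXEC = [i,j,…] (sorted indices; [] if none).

[0] flags=1001 → (cmp)
[1] flags=1001 LT?F → skip
[2] flags=1001 LE?F → skip
[3] flags=1001 GE?T → r3=0xa4
[4] flags=1010 → (cmp)
[5] flags=1010 GE?F → skip
[6] flags=1010 LE?T → r3=0x71

EXEC = [3,6]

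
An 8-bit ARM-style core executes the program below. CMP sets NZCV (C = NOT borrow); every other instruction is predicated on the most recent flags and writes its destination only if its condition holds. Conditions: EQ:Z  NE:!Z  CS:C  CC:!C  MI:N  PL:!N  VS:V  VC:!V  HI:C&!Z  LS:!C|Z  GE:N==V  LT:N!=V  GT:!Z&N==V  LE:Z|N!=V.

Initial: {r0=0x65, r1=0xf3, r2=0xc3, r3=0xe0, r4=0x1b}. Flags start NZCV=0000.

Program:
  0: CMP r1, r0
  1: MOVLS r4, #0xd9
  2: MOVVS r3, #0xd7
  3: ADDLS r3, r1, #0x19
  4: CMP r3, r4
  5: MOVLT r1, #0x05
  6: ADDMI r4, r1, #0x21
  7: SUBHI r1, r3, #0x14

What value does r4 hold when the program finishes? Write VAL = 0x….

0: ✓ CMP  NZCV=1010
1: · MOVLS
2: · MOVVS
3: · ADDLS
4: ✓ CMP  NZCV=1010
5: ✓ MOVLT  r1←0x05
6: ✓ ADDMI  r4←0x26
7: ✓ SUBHI  r1←0xcc

VAL = 0x26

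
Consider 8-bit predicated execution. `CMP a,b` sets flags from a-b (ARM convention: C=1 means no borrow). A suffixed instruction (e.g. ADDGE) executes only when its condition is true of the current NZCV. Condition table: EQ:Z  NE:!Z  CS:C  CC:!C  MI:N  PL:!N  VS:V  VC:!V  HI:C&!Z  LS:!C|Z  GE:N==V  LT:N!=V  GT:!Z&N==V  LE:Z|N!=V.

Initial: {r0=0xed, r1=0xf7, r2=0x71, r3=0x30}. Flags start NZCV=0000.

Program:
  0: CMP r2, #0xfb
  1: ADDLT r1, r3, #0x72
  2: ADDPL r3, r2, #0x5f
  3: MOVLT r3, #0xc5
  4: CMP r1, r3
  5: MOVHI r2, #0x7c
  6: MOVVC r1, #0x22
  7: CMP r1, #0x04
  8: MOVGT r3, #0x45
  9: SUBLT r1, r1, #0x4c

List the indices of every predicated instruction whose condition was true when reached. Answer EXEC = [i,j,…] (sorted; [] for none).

0: ✓ CMP  NZCV=0000
1: · ADDLT
2: ✓ ADDPL  r3←0xd0
3: · MOVLT
4: ✓ CMP  NZCV=0010
5: ✓ MOVHI  r2←0x7c
6: ✓ MOVVC  r1←0x22
7: ✓ CMP  NZCV=0010
8: ✓ MOVGT  r3←0x45
9: · SUBLT

EXEC = [2,5,6,8]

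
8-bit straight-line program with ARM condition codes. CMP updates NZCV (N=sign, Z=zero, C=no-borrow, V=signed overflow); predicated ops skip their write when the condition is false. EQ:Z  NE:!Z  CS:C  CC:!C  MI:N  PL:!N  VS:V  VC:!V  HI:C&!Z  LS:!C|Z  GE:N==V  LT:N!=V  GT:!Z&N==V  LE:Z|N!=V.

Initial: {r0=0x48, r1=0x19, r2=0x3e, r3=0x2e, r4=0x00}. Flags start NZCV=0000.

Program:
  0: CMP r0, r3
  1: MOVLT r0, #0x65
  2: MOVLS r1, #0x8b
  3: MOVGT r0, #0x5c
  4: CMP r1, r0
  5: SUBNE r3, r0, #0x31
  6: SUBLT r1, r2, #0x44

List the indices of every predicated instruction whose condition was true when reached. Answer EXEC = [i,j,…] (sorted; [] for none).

EXEC = [3,5,6]

0: ✓ CMP  NZCV=0010
1: · MOVLT
2: · MOVLS
3: ✓ MOVGT  r0←0x5c
4: ✓ CMP  NZCV=1000
5: ✓ SUBNE  r3←0x2b
6: ✓ SUBLT  r1←0xfa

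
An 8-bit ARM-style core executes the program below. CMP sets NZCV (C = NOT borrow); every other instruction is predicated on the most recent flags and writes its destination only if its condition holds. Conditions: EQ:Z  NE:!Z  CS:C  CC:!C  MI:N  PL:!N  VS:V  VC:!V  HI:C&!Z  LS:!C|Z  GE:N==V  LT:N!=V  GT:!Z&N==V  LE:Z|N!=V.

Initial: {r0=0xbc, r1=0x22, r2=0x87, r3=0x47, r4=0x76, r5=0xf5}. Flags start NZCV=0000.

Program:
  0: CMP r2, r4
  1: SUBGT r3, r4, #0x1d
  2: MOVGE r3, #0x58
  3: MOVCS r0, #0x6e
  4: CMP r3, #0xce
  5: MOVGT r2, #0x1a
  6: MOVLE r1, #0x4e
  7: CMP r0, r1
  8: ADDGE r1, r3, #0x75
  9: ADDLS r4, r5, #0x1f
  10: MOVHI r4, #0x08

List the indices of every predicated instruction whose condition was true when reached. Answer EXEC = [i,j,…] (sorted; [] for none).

0: ✓ CMP  NZCV=0011
1: · SUBGT
2: · MOVGE
3: ✓ MOVCS  r0←0x6e
4: ✓ CMP  NZCV=0000
5: ✓ MOVGT  r2←0x1a
6: · MOVLE
7: ✓ CMP  NZCV=0010
8: ✓ ADDGE  r1←0xbc
9: · ADDLS
10: ✓ MOVHI  r4←0x08

EXEC = [3,5,8,10]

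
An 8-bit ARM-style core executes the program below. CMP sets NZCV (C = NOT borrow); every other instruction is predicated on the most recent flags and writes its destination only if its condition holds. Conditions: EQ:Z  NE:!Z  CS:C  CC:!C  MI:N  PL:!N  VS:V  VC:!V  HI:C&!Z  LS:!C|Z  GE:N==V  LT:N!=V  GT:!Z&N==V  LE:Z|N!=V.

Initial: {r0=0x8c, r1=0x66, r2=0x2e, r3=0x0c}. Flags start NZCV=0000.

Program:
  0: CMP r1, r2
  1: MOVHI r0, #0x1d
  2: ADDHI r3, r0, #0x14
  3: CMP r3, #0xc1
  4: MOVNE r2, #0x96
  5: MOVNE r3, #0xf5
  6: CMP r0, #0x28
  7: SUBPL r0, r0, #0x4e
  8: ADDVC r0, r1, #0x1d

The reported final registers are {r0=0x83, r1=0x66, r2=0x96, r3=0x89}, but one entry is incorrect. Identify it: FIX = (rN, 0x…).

FIX = (r3, 0xf5)

0: ✓ CMP  NZCV=0010
1: ✓ MOVHI  r0←0x1d
2: ✓ ADDHI  r3←0x31
3: ✓ CMP  NZCV=0000
4: ✓ MOVNE  r2←0x96
5: ✓ MOVNE  r3←0xf5
6: ✓ CMP  NZCV=1000
7: · SUBPL
8: ✓ ADDVC  r0←0x83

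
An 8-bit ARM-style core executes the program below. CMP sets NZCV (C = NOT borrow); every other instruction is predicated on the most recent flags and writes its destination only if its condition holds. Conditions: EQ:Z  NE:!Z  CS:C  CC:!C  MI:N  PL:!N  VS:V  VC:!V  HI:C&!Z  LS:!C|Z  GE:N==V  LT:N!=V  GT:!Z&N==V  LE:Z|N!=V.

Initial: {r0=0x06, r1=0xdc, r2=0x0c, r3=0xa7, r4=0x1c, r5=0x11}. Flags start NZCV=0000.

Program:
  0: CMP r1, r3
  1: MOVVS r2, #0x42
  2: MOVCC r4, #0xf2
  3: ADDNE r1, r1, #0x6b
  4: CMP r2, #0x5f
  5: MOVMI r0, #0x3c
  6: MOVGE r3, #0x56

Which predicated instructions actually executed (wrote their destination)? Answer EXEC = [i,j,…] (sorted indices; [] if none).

0: ✓ CMP  NZCV=0010
1: · MOVVS
2: · MOVCC
3: ✓ ADDNE  r1←0x47
4: ✓ CMP  NZCV=1000
5: ✓ MOVMI  r0←0x3c
6: · MOVGE

EXEC = [3,5]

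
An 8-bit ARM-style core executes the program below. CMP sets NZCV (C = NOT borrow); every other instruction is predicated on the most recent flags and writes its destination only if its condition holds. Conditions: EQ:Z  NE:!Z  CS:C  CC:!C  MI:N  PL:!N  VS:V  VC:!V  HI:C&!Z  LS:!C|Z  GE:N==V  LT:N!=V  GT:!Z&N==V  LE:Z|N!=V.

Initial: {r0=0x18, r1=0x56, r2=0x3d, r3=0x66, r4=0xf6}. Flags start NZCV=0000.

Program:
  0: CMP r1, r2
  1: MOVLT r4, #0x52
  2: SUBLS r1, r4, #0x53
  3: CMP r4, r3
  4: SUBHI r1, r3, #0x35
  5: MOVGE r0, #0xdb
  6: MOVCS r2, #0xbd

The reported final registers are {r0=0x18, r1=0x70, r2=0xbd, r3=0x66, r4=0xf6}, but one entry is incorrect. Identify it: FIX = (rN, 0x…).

FIX = (r1, 0x31)

[0] flags=0010 → (cmp)
[1] flags=0010 LT?F → skip
[2] flags=0010 LS?F → skip
[3] flags=1010 → (cmp)
[4] flags=1010 HI?T → r1=0x31
[5] flags=1010 GE?F → skip
[6] flags=1010 CS?T → r2=0xbd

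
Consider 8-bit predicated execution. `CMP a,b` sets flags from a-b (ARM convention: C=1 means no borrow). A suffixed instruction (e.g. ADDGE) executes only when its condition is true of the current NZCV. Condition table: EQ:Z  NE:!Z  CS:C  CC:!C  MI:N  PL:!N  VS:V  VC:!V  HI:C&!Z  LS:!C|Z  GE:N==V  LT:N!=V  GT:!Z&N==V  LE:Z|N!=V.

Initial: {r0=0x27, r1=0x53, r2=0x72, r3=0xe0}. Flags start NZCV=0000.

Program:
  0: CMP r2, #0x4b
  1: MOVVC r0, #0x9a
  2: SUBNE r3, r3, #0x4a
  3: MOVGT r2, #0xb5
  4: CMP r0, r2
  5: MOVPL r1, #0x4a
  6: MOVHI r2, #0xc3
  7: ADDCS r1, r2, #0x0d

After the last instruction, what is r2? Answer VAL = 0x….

[0] flags=0010 → (cmp)
[1] flags=0010 VC?T → r0=0x9a
[2] flags=0010 NE?T → r3=0x96
[3] flags=0010 GT?T → r2=0xb5
[4] flags=1000 → (cmp)
[5] flags=1000 PL?F → skip
[6] flags=1000 HI?F → skip
[7] flags=1000 CS?F → skip

VAL = 0xb5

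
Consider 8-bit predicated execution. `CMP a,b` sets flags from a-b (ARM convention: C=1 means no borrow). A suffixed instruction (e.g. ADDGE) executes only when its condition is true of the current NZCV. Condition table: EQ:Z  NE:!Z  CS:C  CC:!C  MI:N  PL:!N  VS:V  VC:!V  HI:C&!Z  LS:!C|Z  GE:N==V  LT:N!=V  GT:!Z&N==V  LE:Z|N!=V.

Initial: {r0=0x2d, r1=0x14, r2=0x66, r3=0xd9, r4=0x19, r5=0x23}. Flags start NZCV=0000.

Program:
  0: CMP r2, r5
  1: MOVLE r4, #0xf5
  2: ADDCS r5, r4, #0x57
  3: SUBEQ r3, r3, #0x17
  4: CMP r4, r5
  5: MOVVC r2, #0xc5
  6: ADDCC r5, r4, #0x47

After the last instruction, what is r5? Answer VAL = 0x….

0: ✓ CMP  NZCV=0010
1: · MOVLE
2: ✓ ADDCS  r5←0x70
3: · SUBEQ
4: ✓ CMP  NZCV=1000
5: ✓ MOVVC  r2←0xc5
6: ✓ ADDCC  r5←0x60

VAL = 0x60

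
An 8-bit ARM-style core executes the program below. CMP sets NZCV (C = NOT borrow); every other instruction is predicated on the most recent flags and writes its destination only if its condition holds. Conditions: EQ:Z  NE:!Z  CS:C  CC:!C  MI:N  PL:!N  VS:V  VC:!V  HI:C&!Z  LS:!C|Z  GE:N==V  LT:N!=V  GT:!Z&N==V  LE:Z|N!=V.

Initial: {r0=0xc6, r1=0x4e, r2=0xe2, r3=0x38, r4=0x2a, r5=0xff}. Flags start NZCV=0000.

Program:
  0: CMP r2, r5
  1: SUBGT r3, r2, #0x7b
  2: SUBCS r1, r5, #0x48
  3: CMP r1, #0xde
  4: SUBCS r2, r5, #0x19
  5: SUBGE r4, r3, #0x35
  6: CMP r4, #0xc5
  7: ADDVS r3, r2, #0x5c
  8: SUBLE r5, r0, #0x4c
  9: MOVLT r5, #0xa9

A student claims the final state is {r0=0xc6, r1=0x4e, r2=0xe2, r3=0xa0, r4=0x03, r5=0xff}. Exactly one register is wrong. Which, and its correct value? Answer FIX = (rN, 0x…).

[0] flags=1000 → (cmp)
[1] flags=1000 GT?F → skip
[2] flags=1000 CS?F → skip
[3] flags=0000 → (cmp)
[4] flags=0000 CS?F → skip
[5] flags=0000 GE?T → r4=0x03
[6] flags=0000 → (cmp)
[7] flags=0000 VS?F → skip
[8] flags=0000 LE?F → skip
[9] flags=0000 LT?F → skip

FIX = (r3, 0x38)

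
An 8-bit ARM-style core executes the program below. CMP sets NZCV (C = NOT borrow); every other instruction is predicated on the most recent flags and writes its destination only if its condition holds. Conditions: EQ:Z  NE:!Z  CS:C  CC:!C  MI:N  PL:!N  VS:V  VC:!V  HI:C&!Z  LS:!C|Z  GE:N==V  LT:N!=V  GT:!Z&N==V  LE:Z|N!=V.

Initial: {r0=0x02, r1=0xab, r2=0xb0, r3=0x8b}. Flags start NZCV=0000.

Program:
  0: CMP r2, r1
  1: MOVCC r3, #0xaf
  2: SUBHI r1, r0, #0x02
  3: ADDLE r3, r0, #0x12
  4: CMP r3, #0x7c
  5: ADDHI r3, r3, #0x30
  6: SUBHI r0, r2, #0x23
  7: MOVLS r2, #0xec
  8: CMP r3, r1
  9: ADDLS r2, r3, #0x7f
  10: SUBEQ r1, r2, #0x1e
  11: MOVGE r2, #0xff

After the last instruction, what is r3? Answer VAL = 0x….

VAL = 0xbb

[0] flags=0010 → (cmp)
[1] flags=0010 CC?F → skip
[2] flags=0010 HI?T → r1=0x00
[3] flags=0010 LE?F → skip
[4] flags=0011 → (cmp)
[5] flags=0011 HI?T → r3=0xbb
[6] flags=0011 HI?T → r0=0x8d
[7] flags=0011 LS?F → skip
[8] flags=1010 → (cmp)
[9] flags=1010 LS?F → skip
[10] flags=1010 EQ?F → skip
[11] flags=1010 GE?F → skip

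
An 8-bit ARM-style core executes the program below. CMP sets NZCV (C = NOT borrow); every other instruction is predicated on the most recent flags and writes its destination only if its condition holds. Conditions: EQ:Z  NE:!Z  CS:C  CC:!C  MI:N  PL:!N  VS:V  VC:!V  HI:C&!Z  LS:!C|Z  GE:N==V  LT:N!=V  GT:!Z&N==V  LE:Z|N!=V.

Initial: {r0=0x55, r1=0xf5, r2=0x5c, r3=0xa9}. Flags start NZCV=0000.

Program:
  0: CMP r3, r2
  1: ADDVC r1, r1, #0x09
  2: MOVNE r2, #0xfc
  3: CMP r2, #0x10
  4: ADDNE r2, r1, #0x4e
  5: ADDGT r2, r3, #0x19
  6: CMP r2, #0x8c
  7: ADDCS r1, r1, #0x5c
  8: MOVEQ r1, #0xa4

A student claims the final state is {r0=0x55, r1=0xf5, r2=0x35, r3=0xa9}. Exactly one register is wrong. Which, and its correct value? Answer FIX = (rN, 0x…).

0: ✓ CMP  NZCV=0011
1: · ADDVC
2: ✓ MOVNE  r2←0xfc
3: ✓ CMP  NZCV=1010
4: ✓ ADDNE  r2←0x43
5: · ADDGT
6: ✓ CMP  NZCV=1001
7: · ADDCS
8: · MOVEQ

FIX = (r2, 0x43)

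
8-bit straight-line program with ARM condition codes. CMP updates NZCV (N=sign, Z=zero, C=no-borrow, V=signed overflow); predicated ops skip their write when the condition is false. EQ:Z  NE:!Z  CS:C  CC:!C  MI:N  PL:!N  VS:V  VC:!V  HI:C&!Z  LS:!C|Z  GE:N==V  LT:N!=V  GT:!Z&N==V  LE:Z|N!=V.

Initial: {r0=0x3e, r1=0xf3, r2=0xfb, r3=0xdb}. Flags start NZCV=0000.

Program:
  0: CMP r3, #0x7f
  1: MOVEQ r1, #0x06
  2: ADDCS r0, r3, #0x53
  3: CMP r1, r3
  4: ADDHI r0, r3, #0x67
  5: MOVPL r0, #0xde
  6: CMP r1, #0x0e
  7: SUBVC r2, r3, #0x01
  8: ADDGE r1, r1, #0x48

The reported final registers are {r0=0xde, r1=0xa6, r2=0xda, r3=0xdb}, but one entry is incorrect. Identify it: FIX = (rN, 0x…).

FIX = (r1, 0xf3)

[0] flags=0011 → (cmp)
[1] flags=0011 EQ?F → skip
[2] flags=0011 CS?T → r0=0x2e
[3] flags=0010 → (cmp)
[4] flags=0010 HI?T → r0=0x42
[5] flags=0010 PL?T → r0=0xde
[6] flags=1010 → (cmp)
[7] flags=1010 VC?T → r2=0xda
[8] flags=1010 GE?F → skip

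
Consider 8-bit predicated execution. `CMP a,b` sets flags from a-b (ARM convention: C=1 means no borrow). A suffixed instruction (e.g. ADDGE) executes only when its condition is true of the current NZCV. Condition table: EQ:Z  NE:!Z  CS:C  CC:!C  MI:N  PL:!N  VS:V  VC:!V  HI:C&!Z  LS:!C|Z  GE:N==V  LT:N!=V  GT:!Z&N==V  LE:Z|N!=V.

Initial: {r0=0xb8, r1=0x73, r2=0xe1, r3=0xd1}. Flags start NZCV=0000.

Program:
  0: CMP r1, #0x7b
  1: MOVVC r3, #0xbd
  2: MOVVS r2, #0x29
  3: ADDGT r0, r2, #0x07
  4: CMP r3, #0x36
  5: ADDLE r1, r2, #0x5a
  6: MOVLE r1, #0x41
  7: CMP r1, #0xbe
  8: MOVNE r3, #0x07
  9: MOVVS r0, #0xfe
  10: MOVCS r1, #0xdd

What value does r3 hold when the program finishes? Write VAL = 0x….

[0] flags=1000 → (cmp)
[1] flags=1000 VC?T → r3=0xbd
[2] flags=1000 VS?F → skip
[3] flags=1000 GT?F → skip
[4] flags=1010 → (cmp)
[5] flags=1010 LE?T → r1=0x3b
[6] flags=1010 LE?T → r1=0x41
[7] flags=1001 → (cmp)
[8] flags=1001 NE?T → r3=0x07
[9] flags=1001 VS?T → r0=0xfe
[10] flags=1001 CS?F → skip

VAL = 0x07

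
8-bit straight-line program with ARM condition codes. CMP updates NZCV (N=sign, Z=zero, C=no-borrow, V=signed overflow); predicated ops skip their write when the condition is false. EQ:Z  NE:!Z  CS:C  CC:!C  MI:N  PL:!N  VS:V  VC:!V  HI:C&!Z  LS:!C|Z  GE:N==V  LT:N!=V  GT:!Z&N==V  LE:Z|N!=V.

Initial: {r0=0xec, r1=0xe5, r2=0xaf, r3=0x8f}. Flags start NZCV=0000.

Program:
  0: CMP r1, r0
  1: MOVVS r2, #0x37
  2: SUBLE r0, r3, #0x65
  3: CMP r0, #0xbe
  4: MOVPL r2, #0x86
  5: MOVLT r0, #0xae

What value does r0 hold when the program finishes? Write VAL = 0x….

VAL = 0x2a

[0] flags=1000 → (cmp)
[1] flags=1000 VS?F → skip
[2] flags=1000 LE?T → r0=0x2a
[3] flags=0000 → (cmp)
[4] flags=0000 PL?T → r2=0x86
[5] flags=0000 LT?F → skip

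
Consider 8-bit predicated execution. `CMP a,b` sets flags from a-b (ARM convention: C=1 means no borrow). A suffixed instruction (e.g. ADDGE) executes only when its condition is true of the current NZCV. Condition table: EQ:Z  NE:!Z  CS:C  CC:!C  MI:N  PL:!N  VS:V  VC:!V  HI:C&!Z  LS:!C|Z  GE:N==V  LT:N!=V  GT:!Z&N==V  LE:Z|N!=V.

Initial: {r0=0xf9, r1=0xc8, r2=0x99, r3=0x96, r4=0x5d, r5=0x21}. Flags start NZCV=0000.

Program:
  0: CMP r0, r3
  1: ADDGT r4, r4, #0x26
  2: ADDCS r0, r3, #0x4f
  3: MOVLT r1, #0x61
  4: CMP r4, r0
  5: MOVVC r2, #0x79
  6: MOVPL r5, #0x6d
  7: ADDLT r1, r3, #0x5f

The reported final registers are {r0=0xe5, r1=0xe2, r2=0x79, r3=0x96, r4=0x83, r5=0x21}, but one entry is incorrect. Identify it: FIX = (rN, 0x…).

[0] flags=0010 → (cmp)
[1] flags=0010 GT?T → r4=0x83
[2] flags=0010 CS?T → r0=0xe5
[3] flags=0010 LT?F → skip
[4] flags=1000 → (cmp)
[5] flags=1000 VC?T → r2=0x79
[6] flags=1000 PL?F → skip
[7] flags=1000 LT?T → r1=0xf5

FIX = (r1, 0xf5)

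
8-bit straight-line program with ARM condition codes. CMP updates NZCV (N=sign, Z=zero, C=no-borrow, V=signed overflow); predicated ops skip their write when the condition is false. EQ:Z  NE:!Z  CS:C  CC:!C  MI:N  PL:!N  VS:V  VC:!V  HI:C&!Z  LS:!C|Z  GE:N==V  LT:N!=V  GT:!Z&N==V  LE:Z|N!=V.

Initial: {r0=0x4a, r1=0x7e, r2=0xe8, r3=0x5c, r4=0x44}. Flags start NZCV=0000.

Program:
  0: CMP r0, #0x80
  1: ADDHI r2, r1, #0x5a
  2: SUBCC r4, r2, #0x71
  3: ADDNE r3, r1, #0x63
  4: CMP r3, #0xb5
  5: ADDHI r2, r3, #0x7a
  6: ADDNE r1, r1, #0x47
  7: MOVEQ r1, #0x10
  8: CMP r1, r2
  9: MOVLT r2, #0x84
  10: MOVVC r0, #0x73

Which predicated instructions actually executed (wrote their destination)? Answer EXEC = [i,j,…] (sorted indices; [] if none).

EXEC = [2,3,5,6,9]

0: ✓ CMP  NZCV=1001
1: · ADDHI
2: ✓ SUBCC  r4←0x77
3: ✓ ADDNE  r3←0xe1
4: ✓ CMP  NZCV=0010
5: ✓ ADDHI  r2←0x5b
6: ✓ ADDNE  r1←0xc5
7: · MOVEQ
8: ✓ CMP  NZCV=0011
9: ✓ MOVLT  r2←0x84
10: · MOVVC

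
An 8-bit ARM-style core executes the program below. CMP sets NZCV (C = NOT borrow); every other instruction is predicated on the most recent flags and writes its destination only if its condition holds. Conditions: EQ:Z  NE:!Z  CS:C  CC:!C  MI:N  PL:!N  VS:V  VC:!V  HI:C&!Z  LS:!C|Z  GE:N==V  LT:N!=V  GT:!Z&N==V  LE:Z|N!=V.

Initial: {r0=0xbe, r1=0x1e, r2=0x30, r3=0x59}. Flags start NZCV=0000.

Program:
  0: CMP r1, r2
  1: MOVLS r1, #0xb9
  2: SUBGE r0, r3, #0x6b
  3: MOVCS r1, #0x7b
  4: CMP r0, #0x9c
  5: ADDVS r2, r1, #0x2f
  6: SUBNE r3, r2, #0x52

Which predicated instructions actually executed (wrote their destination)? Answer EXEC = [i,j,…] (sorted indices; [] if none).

0: ✓ CMP  NZCV=1000
1: ✓ MOVLS  r1←0xb9
2: · SUBGE
3: · MOVCS
4: ✓ CMP  NZCV=0010
5: · ADDVS
6: ✓ SUBNE  r3←0xde

EXEC = [1,6]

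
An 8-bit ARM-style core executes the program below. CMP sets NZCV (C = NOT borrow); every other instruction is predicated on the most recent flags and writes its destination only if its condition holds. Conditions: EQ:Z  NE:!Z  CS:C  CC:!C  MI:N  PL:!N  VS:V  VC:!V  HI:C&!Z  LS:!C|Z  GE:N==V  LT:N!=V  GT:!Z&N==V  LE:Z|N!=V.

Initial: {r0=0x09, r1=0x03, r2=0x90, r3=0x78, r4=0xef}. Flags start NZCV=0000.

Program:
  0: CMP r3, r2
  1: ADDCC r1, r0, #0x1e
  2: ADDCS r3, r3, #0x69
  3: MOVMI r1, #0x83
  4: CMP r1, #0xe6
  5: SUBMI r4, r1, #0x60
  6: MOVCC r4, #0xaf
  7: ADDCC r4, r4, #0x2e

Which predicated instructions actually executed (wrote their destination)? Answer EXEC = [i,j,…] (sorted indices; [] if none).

[0] flags=1001 → (cmp)
[1] flags=1001 CC?T → r1=0x27
[2] flags=1001 CS?F → skip
[3] flags=1001 MI?T → r1=0x83
[4] flags=1000 → (cmp)
[5] flags=1000 MI?T → r4=0x23
[6] flags=1000 CC?T → r4=0xaf
[7] flags=1000 CC?T → r4=0xdd

EXEC = [1,3,5,6,7]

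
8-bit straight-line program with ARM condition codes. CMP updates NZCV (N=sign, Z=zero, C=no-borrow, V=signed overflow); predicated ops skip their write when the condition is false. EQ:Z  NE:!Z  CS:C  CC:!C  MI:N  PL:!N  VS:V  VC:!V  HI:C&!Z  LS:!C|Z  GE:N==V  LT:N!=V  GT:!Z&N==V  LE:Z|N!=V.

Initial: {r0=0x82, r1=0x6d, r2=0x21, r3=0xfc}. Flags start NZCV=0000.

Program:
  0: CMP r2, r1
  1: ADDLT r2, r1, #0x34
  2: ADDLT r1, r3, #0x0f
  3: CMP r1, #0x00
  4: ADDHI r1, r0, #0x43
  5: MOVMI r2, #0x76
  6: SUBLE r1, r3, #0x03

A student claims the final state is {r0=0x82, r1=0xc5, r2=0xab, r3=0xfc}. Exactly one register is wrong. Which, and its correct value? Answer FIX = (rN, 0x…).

FIX = (r2, 0xa1)

0: ✓ CMP  NZCV=1000
1: ✓ ADDLT  r2←0xa1
2: ✓ ADDLT  r1←0x0b
3: ✓ CMP  NZCV=0010
4: ✓ ADDHI  r1←0xc5
5: · MOVMI
6: · SUBLE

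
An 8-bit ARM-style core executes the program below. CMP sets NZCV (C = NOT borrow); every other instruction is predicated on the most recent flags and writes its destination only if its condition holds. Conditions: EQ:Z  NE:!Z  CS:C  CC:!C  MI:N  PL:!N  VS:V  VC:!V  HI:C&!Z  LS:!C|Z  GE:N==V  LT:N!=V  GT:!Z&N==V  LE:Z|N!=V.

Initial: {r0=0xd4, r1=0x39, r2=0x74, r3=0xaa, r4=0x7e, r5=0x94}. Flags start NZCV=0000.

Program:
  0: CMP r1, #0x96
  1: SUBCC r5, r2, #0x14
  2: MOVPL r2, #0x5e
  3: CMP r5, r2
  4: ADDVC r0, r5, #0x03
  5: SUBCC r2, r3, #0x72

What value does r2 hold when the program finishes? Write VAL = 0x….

VAL = 0x38

[0] flags=1001 → (cmp)
[1] flags=1001 CC?T → r5=0x60
[2] flags=1001 PL?F → skip
[3] flags=1000 → (cmp)
[4] flags=1000 VC?T → r0=0x63
[5] flags=1000 CC?T → r2=0x38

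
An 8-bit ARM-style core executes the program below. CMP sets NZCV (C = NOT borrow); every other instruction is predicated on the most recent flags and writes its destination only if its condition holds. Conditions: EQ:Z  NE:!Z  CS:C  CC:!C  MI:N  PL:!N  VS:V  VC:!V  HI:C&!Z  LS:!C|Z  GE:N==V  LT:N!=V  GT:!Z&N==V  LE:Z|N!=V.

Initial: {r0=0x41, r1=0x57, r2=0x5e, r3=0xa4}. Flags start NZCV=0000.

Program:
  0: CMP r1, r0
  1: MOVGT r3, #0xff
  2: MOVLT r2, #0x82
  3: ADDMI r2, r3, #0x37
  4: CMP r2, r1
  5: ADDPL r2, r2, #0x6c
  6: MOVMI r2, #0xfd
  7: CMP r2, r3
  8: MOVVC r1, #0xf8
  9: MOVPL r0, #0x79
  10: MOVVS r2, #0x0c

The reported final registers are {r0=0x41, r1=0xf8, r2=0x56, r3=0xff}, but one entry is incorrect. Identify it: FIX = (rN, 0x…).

0: ✓ CMP  NZCV=0010
1: ✓ MOVGT  r3←0xff
2: · MOVLT
3: · ADDMI
4: ✓ CMP  NZCV=0010
5: ✓ ADDPL  r2←0xca
6: · MOVMI
7: ✓ CMP  NZCV=1000
8: ✓ MOVVC  r1←0xf8
9: · MOVPL
10: · MOVVS

FIX = (r2, 0xca)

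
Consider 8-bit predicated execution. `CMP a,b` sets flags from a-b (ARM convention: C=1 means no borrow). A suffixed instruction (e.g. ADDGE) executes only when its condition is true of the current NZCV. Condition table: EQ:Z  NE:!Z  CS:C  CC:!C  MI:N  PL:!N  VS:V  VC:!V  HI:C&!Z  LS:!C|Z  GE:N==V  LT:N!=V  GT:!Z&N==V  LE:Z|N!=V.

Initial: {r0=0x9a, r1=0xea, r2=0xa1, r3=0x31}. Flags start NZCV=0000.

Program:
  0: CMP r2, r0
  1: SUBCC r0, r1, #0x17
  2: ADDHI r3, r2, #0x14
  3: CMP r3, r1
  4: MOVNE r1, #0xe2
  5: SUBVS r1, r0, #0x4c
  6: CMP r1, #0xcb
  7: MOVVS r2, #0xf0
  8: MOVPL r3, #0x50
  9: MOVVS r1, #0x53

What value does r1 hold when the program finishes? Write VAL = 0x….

[0] flags=0010 → (cmp)
[1] flags=0010 CC?F → skip
[2] flags=0010 HI?T → r3=0xb5
[3] flags=1000 → (cmp)
[4] flags=1000 NE?T → r1=0xe2
[5] flags=1000 VS?F → skip
[6] flags=0010 → (cmp)
[7] flags=0010 VS?F → skip
[8] flags=0010 PL?T → r3=0x50
[9] flags=0010 VS?F → skip

VAL = 0xe2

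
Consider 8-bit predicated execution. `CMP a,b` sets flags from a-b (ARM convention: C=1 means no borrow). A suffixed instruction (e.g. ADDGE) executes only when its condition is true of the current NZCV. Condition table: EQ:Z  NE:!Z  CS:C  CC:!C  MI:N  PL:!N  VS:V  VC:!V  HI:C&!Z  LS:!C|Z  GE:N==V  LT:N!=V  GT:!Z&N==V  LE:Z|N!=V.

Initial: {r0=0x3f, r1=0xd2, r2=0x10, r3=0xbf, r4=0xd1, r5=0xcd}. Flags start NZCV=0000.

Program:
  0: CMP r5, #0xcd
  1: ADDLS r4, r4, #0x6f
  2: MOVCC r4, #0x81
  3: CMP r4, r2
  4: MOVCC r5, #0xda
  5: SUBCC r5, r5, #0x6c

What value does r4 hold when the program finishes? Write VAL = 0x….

VAL = 0x40

0: ✓ CMP  NZCV=0110
1: ✓ ADDLS  r4←0x40
2: · MOVCC
3: ✓ CMP  NZCV=0010
4: · MOVCC
5: · SUBCC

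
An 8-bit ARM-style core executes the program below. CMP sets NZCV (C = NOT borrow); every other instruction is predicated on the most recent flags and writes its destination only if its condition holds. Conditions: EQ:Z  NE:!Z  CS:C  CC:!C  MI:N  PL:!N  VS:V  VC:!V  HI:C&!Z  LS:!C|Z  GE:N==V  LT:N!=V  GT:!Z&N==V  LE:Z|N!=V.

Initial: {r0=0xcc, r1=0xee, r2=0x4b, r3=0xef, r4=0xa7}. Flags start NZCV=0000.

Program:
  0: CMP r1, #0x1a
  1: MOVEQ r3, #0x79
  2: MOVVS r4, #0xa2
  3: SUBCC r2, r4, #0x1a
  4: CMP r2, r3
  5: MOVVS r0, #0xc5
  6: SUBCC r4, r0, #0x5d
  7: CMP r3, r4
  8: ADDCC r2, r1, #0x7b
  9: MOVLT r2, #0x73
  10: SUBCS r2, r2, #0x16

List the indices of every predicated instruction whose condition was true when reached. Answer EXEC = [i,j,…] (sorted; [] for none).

0: ✓ CMP  NZCV=1010
1: · MOVEQ
2: · MOVVS
3: · SUBCC
4: ✓ CMP  NZCV=0000
5: · MOVVS
6: ✓ SUBCC  r4←0x6f
7: ✓ CMP  NZCV=1010
8: · ADDCC
9: ✓ MOVLT  r2←0x73
10: ✓ SUBCS  r2←0x5d

EXEC = [6,9,10]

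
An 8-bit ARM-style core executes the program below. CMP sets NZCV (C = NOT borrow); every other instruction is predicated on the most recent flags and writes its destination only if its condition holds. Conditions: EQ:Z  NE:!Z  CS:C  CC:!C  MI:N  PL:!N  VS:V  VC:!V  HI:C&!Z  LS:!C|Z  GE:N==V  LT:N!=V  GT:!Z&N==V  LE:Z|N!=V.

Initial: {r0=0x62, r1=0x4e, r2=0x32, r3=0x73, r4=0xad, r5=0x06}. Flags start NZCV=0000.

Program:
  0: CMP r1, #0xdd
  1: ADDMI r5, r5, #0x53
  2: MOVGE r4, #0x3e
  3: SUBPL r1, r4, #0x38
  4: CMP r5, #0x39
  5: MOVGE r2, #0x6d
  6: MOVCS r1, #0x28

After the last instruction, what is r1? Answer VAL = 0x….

[0] flags=0000 → (cmp)
[1] flags=0000 MI?F → skip
[2] flags=0000 GE?T → r4=0x3e
[3] flags=0000 PL?T → r1=0x06
[4] flags=1000 → (cmp)
[5] flags=1000 GE?F → skip
[6] flags=1000 CS?F → skip

VAL = 0x06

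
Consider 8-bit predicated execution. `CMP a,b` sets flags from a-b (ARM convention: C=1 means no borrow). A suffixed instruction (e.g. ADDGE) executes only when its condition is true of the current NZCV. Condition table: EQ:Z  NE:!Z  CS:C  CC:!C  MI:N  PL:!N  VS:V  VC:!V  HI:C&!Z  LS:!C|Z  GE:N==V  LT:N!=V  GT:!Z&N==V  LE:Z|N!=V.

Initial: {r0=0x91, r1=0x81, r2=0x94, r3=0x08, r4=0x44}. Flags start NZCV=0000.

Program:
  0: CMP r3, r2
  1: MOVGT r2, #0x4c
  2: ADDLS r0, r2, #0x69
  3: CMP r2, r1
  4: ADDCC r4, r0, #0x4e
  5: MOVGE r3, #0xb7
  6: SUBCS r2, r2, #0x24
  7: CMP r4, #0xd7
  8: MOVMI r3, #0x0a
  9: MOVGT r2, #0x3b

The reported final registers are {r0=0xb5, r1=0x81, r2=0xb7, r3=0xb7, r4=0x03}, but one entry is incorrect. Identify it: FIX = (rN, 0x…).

FIX = (r2, 0x3b)

0: ✓ CMP  NZCV=0000
1: ✓ MOVGT  r2←0x4c
2: ✓ ADDLS  r0←0xb5
3: ✓ CMP  NZCV=1001
4: ✓ ADDCC  r4←0x03
5: ✓ MOVGE  r3←0xb7
6: · SUBCS
7: ✓ CMP  NZCV=0000
8: · MOVMI
9: ✓ MOVGT  r2←0x3b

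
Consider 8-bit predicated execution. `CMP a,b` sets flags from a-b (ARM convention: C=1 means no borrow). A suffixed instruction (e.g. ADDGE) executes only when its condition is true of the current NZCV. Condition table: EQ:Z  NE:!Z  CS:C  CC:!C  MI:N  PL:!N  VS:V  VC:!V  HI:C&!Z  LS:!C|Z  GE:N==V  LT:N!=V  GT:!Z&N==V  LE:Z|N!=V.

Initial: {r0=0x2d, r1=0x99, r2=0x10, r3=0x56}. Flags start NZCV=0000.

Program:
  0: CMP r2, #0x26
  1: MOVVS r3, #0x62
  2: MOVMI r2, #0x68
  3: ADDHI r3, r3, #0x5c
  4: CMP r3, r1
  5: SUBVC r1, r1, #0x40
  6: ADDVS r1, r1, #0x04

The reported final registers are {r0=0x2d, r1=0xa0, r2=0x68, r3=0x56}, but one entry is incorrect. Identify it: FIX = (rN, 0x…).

[0] flags=1000 → (cmp)
[1] flags=1000 VS?F → skip
[2] flags=1000 MI?T → r2=0x68
[3] flags=1000 HI?F → skip
[4] flags=1001 → (cmp)
[5] flags=1001 VC?F → skip
[6] flags=1001 VS?T → r1=0x9d

FIX = (r1, 0x9d)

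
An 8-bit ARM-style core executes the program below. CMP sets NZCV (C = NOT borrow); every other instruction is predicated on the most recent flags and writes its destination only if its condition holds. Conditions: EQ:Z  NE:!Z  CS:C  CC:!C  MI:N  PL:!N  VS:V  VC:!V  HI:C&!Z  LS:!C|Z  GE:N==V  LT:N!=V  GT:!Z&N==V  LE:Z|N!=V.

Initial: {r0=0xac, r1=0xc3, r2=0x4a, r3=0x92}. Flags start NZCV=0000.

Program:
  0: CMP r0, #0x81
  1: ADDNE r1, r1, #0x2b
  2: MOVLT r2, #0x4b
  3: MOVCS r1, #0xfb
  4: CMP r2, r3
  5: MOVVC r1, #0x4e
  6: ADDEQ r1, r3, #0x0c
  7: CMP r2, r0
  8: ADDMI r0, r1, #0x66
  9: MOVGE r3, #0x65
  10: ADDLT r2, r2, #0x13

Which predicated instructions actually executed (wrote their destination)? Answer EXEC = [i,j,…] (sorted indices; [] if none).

EXEC = [1,3,8,9]

0: ✓ CMP  NZCV=0010
1: ✓ ADDNE  r1←0xee
2: · MOVLT
3: ✓ MOVCS  r1←0xfb
4: ✓ CMP  NZCV=1001
5: · MOVVC
6: · ADDEQ
7: ✓ CMP  NZCV=1001
8: ✓ ADDMI  r0←0x61
9: ✓ MOVGE  r3←0x65
10: · ADDLT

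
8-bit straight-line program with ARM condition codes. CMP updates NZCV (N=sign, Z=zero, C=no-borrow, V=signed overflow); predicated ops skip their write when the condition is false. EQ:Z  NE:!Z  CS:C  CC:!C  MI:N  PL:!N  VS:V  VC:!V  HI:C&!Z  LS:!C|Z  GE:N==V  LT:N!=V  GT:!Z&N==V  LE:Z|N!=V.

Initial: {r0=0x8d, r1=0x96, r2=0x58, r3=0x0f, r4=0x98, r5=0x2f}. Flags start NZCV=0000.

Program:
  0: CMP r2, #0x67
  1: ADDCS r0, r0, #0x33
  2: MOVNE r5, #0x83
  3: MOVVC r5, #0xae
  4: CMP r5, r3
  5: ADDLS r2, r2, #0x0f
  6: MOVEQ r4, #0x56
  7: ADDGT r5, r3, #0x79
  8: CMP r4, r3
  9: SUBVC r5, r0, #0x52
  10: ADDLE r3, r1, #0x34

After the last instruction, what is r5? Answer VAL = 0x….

0: ✓ CMP  NZCV=1000
1: · ADDCS
2: ✓ MOVNE  r5←0x83
3: ✓ MOVVC  r5←0xae
4: ✓ CMP  NZCV=1010
5: · ADDLS
6: · MOVEQ
7: · ADDGT
8: ✓ CMP  NZCV=1010
9: ✓ SUBVC  r5←0x3b
10: ✓ ADDLE  r3←0xca

VAL = 0x3b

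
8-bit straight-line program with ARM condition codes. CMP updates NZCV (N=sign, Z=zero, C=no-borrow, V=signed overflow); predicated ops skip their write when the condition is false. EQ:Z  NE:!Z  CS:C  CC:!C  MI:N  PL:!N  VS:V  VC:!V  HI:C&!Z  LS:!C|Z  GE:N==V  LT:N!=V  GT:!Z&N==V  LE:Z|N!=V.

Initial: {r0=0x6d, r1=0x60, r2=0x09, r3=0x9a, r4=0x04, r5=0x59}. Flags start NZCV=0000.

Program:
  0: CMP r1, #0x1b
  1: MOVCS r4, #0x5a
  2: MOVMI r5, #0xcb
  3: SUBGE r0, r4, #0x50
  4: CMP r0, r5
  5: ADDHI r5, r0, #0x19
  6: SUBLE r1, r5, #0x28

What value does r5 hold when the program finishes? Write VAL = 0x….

0: ✓ CMP  NZCV=0010
1: ✓ MOVCS  r4←0x5a
2: · MOVMI
3: ✓ SUBGE  r0←0x0a
4: ✓ CMP  NZCV=1000
5: · ADDHI
6: ✓ SUBLE  r1←0x31

VAL = 0x59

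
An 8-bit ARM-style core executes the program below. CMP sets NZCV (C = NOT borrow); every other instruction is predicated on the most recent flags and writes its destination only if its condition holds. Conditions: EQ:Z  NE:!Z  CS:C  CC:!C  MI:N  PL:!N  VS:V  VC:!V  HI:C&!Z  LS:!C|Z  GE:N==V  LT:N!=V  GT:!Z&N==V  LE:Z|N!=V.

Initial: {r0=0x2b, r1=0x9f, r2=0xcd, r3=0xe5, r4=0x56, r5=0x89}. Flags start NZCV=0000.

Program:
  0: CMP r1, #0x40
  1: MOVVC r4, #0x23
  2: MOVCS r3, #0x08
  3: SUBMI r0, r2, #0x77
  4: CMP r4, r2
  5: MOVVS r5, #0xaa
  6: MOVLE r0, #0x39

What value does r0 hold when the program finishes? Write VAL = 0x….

VAL = 0x2b

[0] flags=0011 → (cmp)
[1] flags=0011 VC?F → skip
[2] flags=0011 CS?T → r3=0x08
[3] flags=0011 MI?F → skip
[4] flags=1001 → (cmp)
[5] flags=1001 VS?T → r5=0xaa
[6] flags=1001 LE?F → skip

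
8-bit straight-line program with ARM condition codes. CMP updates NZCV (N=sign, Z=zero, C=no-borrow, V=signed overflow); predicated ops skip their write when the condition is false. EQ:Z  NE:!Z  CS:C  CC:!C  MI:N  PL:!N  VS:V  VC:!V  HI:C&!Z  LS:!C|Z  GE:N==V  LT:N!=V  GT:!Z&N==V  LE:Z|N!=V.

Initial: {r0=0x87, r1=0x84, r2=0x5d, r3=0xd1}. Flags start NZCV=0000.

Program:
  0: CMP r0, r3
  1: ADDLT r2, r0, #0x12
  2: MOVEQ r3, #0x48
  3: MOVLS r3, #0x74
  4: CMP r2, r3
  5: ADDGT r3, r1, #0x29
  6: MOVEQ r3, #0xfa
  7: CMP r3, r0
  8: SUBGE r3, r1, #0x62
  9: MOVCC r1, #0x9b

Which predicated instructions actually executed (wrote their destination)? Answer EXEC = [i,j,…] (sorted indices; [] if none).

EXEC = [1,3,8,9]

0: ✓ CMP  NZCV=1000
1: ✓ ADDLT  r2←0x99
2: · MOVEQ
3: ✓ MOVLS  r3←0x74
4: ✓ CMP  NZCV=0011
5: · ADDGT
6: · MOVEQ
7: ✓ CMP  NZCV=1001
8: ✓ SUBGE  r3←0x22
9: ✓ MOVCC  r1←0x9b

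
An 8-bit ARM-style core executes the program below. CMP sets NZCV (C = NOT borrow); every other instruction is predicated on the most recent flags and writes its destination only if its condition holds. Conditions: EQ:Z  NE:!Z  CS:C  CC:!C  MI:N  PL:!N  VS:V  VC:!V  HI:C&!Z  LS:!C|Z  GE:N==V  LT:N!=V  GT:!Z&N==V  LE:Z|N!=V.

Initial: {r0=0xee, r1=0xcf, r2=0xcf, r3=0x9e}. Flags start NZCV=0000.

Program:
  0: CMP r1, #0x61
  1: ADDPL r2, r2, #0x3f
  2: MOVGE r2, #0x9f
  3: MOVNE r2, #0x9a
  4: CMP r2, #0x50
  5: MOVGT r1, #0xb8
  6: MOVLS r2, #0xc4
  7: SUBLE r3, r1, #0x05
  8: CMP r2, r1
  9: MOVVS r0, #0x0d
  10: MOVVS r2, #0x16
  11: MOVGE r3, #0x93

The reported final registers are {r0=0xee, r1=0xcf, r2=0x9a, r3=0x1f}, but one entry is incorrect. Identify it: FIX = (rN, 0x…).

FIX = (r3, 0xca)

[0] flags=0011 → (cmp)
[1] flags=0011 PL?T → r2=0x0e
[2] flags=0011 GE?F → skip
[3] flags=0011 NE?T → r2=0x9a
[4] flags=0011 → (cmp)
[5] flags=0011 GT?F → skip
[6] flags=0011 LS?F → skip
[7] flags=0011 LE?T → r3=0xca
[8] flags=1000 → (cmp)
[9] flags=1000 VS?F → skip
[10] flags=1000 VS?F → skip
[11] flags=1000 GE?F → skip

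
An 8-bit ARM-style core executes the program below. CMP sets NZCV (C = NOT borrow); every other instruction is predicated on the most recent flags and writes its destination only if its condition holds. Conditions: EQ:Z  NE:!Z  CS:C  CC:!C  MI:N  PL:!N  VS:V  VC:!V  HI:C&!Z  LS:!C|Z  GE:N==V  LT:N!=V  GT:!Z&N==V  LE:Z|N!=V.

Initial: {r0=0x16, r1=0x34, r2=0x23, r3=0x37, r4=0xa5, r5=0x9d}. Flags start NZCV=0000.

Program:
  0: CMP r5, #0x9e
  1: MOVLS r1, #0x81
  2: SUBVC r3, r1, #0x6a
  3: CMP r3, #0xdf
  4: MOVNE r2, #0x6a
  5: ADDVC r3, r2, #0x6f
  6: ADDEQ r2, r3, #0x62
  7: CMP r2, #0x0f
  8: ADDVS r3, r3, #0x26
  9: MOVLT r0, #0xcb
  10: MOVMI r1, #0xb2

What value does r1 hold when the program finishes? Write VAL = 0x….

VAL = 0x81

[0] flags=1000 → (cmp)
[1] flags=1000 LS?T → r1=0x81
[2] flags=1000 VC?T → r3=0x17
[3] flags=0000 → (cmp)
[4] flags=0000 NE?T → r2=0x6a
[5] flags=0000 VC?T → r3=0xd9
[6] flags=0000 EQ?F → skip
[7] flags=0010 → (cmp)
[8] flags=0010 VS?F → skip
[9] flags=0010 LT?F → skip
[10] flags=0010 MI?F → skip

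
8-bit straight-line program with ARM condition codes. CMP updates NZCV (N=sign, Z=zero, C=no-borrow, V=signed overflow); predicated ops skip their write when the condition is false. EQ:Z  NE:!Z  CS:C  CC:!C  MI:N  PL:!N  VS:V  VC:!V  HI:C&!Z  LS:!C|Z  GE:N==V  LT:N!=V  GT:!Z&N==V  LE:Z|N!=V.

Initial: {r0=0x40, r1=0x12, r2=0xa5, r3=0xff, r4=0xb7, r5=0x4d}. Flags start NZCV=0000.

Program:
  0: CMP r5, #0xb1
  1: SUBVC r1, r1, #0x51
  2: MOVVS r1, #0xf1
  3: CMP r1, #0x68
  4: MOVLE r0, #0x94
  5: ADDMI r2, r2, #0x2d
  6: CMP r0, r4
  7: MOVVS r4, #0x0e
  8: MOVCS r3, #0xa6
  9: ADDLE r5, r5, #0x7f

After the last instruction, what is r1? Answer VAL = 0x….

0: ✓ CMP  NZCV=1001
1: · SUBVC
2: ✓ MOVVS  r1←0xf1
3: ✓ CMP  NZCV=1010
4: ✓ MOVLE  r0←0x94
5: ✓ ADDMI  r2←0xd2
6: ✓ CMP  NZCV=1000
7: · MOVVS
8: · MOVCS
9: ✓ ADDLE  r5←0xcc

VAL = 0xf1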